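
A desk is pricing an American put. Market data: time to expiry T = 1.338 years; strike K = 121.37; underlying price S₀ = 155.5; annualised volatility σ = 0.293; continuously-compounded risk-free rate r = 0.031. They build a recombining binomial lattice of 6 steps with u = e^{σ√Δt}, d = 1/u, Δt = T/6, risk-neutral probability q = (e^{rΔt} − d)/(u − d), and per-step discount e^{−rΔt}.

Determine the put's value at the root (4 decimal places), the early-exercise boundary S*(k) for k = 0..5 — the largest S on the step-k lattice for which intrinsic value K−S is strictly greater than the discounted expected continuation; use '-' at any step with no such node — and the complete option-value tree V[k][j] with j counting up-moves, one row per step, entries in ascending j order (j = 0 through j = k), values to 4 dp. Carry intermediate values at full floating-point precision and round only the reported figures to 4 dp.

price = 5.0228
boundary = - - - - 89.4065 102.6738
tree:
5.0228
8.3203 1.6680
13.4795 3.0779 0.2269
21.1983 5.6508 0.4484 0.0000
31.9635 10.3139 0.8861 0.0000 0.0000
43.5164 18.6962 1.7510 0.0000 0.0000 0.0000
53.5764 31.9635 3.4602 0.0000 0.0000 0.0000 0.0000

params: Δt=0.22300 u=1.14839 d=0.87078 q=0.49045 e^(-rΔt)=0.99311
t_6 payoffs: 53.5764 31.9635 3.4602 0.0000 0.0000 0.0000 0.0000
t_5: node(5,0) S=77.8536 payoff=43.5164 vs cont=42.6802 → 43.5164 [stop]  node(5,1) S=102.6738 payoff=18.6962 vs cont=17.8601 → 18.6962 [stop]  node(5,2) S=135.4067 payoff=0.0000 vs cont=1.7510 → 1.7510 [wait]  node(5,3) S=178.5750 payoff=0.0000 vs cont=0.0000 → 0.0000 [wait]  node(5,4) S=235.5056 payoff=0.0000 vs cont=0.0000 → 0.0000 [wait]  node(5,5) S=310.5860 payoff=0.0000 vs cont=0.0000 → 0.0000 [wait]  ⇒ S*(5)=102.6738
t_4: node(4,0) S=89.4065 payoff=31.9635 vs cont=31.1273 → 31.9635 [stop]  node(4,1) S=117.9098 payoff=3.4602 vs cont=10.3139 → 10.3139 [wait]  node(4,2) S=155.5000 payoff=0.0000 vs cont=0.8861 → 0.8861 [wait]  node(4,3) S=205.0742 payoff=0.0000 vs cont=0.0000 → 0.0000 [wait]  node(4,4) S=270.4529 payoff=0.0000 vs cont=0.0000 → 0.0000 [wait]  ⇒ S*(4)=89.4065
t_3: node(3,0) S=102.6738 payoff=18.6962 vs cont=21.1983 → 21.1983 [wait]  node(3,1) S=135.4067 payoff=0.0000 vs cont=5.6508 → 5.6508 [wait]  node(3,2) S=178.5750 payoff=0.0000 vs cont=0.4484 → 0.4484 [wait]  node(3,3) S=235.5056 payoff=0.0000 vs cont=0.0000 → 0.0000 [wait]  ⇒ S*(3)=-
t_2: node(2,0) S=117.9098 payoff=3.4602 vs cont=13.4795 → 13.4795 [wait]  node(2,1) S=155.5000 payoff=0.0000 vs cont=3.0779 → 3.0779 [wait]  node(2,2) S=205.0742 payoff=0.0000 vs cont=0.2269 → 0.2269 [wait]  ⇒ S*(2)=-
t_1: node(1,0) S=135.4067 payoff=0.0000 vs cont=8.3203 → 8.3203 [wait]  node(1,1) S=178.5750 payoff=0.0000 vs cont=1.6680 → 1.6680 [wait]  ⇒ S*(1)=-
t_0: node(0,0) S=155.5000 payoff=0.0000 vs cont=5.0228 → 5.0228 [wait]  ⇒ S*(0)=-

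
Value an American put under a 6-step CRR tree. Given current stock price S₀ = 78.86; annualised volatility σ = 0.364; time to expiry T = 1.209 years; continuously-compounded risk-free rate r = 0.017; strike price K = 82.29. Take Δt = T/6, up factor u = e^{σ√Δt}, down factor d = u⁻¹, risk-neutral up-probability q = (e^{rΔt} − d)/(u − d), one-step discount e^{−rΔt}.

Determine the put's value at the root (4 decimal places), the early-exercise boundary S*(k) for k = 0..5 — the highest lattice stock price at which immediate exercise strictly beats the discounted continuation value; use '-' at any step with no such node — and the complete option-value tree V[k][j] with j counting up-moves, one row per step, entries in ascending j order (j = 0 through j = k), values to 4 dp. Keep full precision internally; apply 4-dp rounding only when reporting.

price = 13.7763
boundary = - - - 48.3028 56.8766 66.9723
tree:
13.7763
19.3430 7.5919
26.2084 11.7330 2.9720
33.9872 17.6172 5.1751 0.5063
41.2686 25.4134 8.9438 0.9580 0.0000
47.4523 33.9872 15.3177 1.8127 0.0000 0.0000
52.7039 41.2686 25.4134 3.4300 0.0000 0.0000 0.0000

Δt=0.20150  u=1.17750  d=0.84926  q=0.46970  discount=0.99658
step 6 (expiry): payoffs max(K−S,0) = 52.7039 41.2686 25.4134 3.4300 0.0000 0.0000 0.0000
step 5: (k=5,j=0): S=34.8377, (K−S)⁺=47.4523, hold=47.1709 ⇒ V=47.4523 exercise | (k=5,j=1): S=48.3028, (K−S)⁺=33.9872, hold=33.7058 ⇒ V=33.9872 exercise | (k=5,j=2): S=66.9723, (K−S)⁺=15.3177, hold=15.0363 ⇒ V=15.3177 exercise | (k=5,j=3): S=92.8578, (K−S)⁺=0.0000, hold=1.8127 ⇒ V=1.8127 continue | (k=5,j=4): S=128.7483, (K−S)⁺=0.0000, hold=0.0000 ⇒ V=0.0000 continue | (k=5,j=5): S=178.5109, (K−S)⁺=0.0000, hold=0.0000 ⇒ V=0.0000 continue  boundary S*=66.9723
step 4: (k=4,j=0): S=41.0214, (K−S)⁺=41.2686, hold=40.9872 ⇒ V=41.2686 exercise | (k=4,j=1): S=56.8766, (K−S)⁺=25.4134, hold=25.1320 ⇒ V=25.4134 exercise | (k=4,j=2): S=78.8600, (K−S)⁺=3.4300, hold=8.9438 ⇒ V=8.9438 continue | (k=4,j=3): S=109.3402, (K−S)⁺=0.0000, hold=0.9580 ⇒ V=0.9580 continue | (k=4,j=4): S=151.6013, (K−S)⁺=0.0000, hold=0.0000 ⇒ V=0.0000 continue  boundary S*=56.8766
step 3: (k=3,j=0): S=48.3028, (K−S)⁺=33.9872, hold=33.7058 ⇒ V=33.9872 exercise | (k=3,j=1): S=66.9723, (K−S)⁺=15.3177, hold=17.6172 ⇒ V=17.6172 continue | (k=3,j=2): S=92.8578, (K−S)⁺=0.0000, hold=5.1751 ⇒ V=5.1751 continue | (k=3,j=3): S=128.7483, (K−S)⁺=0.0000, hold=0.5063 ⇒ V=0.5063 continue  boundary S*=48.3028
step 2: (k=2,j=0): S=56.8766, (K−S)⁺=25.4134, hold=26.2084 ⇒ V=26.2084 continue | (k=2,j=1): S=78.8600, (K−S)⁺=3.4300, hold=11.7330 ⇒ V=11.7330 continue | (k=2,j=2): S=109.3402, (K−S)⁺=0.0000, hold=2.9720 ⇒ V=2.9720 continue  boundary S*=-
step 1: (k=1,j=0): S=66.9723, (K−S)⁺=15.3177, hold=19.3430 ⇒ V=19.3430 continue | (k=1,j=1): S=92.8578, (K−S)⁺=0.0000, hold=7.5919 ⇒ V=7.5919 continue  boundary S*=-
step 0: (k=0,j=0): S=78.8600, (K−S)⁺=3.4300, hold=13.7763 ⇒ V=13.7763 continue  boundary S*=-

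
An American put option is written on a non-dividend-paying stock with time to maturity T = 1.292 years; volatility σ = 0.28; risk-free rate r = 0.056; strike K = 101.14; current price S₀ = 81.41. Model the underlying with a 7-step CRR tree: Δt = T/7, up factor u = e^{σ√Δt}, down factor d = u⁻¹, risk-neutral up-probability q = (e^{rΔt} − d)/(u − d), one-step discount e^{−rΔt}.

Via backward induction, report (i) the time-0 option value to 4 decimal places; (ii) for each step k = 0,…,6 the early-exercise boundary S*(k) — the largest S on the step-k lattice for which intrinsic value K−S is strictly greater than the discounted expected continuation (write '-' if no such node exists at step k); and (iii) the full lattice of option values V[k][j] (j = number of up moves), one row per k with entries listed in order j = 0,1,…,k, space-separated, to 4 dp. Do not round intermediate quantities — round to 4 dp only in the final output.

Δt=0.18457  u=1.12783  d=0.88666  q=0.51304  discount=0.98972
step 7 (expiry): payoffs max(K−S,0) = 66.0664 56.5266 44.3921 28.9570 9.3236 0.0000 0.0000 0.0000
step 6: (k=6,j=0): S=39.5569, (K−S)⁺=61.5831, hold=60.5431 ⇒ V=61.5831 exercise | (k=6,j=1): S=50.3162, (K−S)⁺=50.8238, hold=49.7838 ⇒ V=50.8238 exercise | (k=6,j=2): S=64.0019, (K−S)⁺=37.1381, hold=36.0981 ⇒ V=37.1381 exercise | (k=6,j=3): S=81.4100, (K−S)⁺=19.7300, hold=18.6900 ⇒ V=19.7300 exercise | (k=6,j=4): S=103.5531, (K−S)⁺=0.0000, hold=4.4935 ⇒ V=4.4935 continue | (k=6,j=5): S=131.7189, (K−S)⁺=0.0000, hold=0.0000 ⇒ V=0.0000 continue | (k=6,j=6): S=167.5457, (K−S)⁺=0.0000, hold=0.0000 ⇒ V=0.0000 continue  boundary S*=81.4100
step 5: (k=5,j=0): S=44.6134, (K−S)⁺=56.5266, hold=55.4866 ⇒ V=56.5266 exercise | (k=5,j=1): S=56.7479, (K−S)⁺=44.3921, hold=43.3521 ⇒ V=44.3921 exercise | (k=5,j=2): S=72.1830, (K−S)⁺=28.9570, hold=27.9170 ⇒ V=28.9570 exercise | (k=5,j=3): S=91.8164, (K−S)⁺=9.3236, hold=11.7905 ⇒ V=11.7905 continue | (k=5,j=4): S=116.7900, (K−S)⁺=0.0000, hold=2.1656 ⇒ V=2.1656 continue | (k=5,j=5): S=148.5561, (K−S)⁺=0.0000, hold=0.0000 ⇒ V=0.0000 continue  boundary S*=72.1830
step 4: (k=4,j=0): S=50.3162, (K−S)⁺=50.8238, hold=49.7838 ⇒ V=50.8238 exercise | (k=4,j=1): S=64.0019, (K−S)⁺=37.1381, hold=36.0981 ⇒ V=37.1381 exercise | (k=4,j=2): S=81.4100, (K−S)⁺=19.7300, hold=19.9426 ⇒ V=19.9426 continue | (k=4,j=3): S=103.5531, (K−S)⁺=0.0000, hold=6.7821 ⇒ V=6.7821 continue | (k=4,j=4): S=131.7189, (K−S)⁺=0.0000, hold=1.0437 ⇒ V=1.0437 continue  boundary S*=64.0019
step 3: (k=3,j=0): S=56.7479, (K−S)⁺=44.3921, hold=43.3521 ⇒ V=44.3921 exercise | (k=3,j=1): S=72.1830, (K−S)⁺=28.9570, hold=28.0249 ⇒ V=28.9570 exercise | (k=3,j=2): S=91.8164, (K−S)⁺=9.3236, hold=13.0550 ⇒ V=13.0550 continue | (k=3,j=3): S=116.7900, (K−S)⁺=0.0000, hold=3.7986 ⇒ V=3.7986 continue  boundary S*=72.1830
step 2: (k=2,j=0): S=64.0019, (K−S)⁺=37.1381, hold=36.0981 ⇒ V=37.1381 exercise | (k=2,j=1): S=81.4100, (K−S)⁺=19.7300, hold=20.5847 ⇒ V=20.5847 continue | (k=2,j=2): S=103.5531, (K−S)⁺=0.0000, hold=8.2207 ⇒ V=8.2207 continue  boundary S*=64.0019
step 1: (k=1,j=0): S=72.1830, (K−S)⁺=28.9570, hold=28.3510 ⇒ V=28.9570 exercise | (k=1,j=1): S=91.8164, (K−S)⁺=9.3236, hold=14.0950 ⇒ V=14.0950 continue  boundary S*=72.1830
step 0: (k=0,j=0): S=81.4100, (K−S)⁺=19.7300, hold=21.1128 ⇒ V=21.1128 continue  boundary S*=-

price = 21.1128
boundary = - 72.1830 64.0019 72.1830 64.0019 72.1830 81.4100
tree:
21.1128
28.9570 14.0950
37.1381 20.5847 8.2207
44.3921 28.9570 13.0550 3.7986
50.8238 37.1381 19.9426 6.7821 1.0437
56.5266 44.3921 28.9570 11.7905 2.1656 0.0000
61.5831 50.8238 37.1381 19.7300 4.4935 0.0000 0.0000
66.0664 56.5266 44.3921 28.9570 9.3236 0.0000 0.0000 0.0000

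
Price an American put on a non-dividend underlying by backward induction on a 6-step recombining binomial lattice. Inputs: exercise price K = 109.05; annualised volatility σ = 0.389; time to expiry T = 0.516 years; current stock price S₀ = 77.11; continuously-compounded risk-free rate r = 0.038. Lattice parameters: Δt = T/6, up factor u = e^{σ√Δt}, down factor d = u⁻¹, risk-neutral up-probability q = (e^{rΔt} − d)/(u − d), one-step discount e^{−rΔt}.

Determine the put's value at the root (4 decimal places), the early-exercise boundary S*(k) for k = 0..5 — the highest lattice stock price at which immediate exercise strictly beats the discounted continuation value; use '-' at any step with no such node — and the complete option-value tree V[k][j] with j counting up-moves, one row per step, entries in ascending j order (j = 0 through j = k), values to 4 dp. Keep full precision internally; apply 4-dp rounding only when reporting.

price = 32.4112
boundary = - 68.7967 61.3797 68.7967 77.1100 86.4279
tree:
32.4112
40.2533 24.3299
47.6703 31.9835 16.3937
54.2877 40.2533 23.4468 9.0396
60.1917 47.6703 31.9400 14.6160 3.1986
65.4592 54.2877 40.2533 22.6221 6.2413 0.0000
70.1587 60.1917 47.6703 31.9400 12.1783 0.0000 0.0000

Δt=0.08600  u=1.12084  d=0.89219  q=0.48583  discount=0.99674
step 6 (expiry): payoffs max(K−S,0) = 70.1587 60.1917 47.6703 31.9400 12.1783 0.0000 0.0000
step 5: (k=5,j=0): S=43.5908, (K−S)⁺=65.4592, hold=65.1034 ⇒ V=65.4592 exercise | (k=5,j=1): S=54.7623, (K−S)⁺=54.2877, hold=53.9319 ⇒ V=54.2877 exercise | (k=5,j=2): S=68.7967, (K−S)⁺=40.2533, hold=39.8975 ⇒ V=40.2533 exercise | (k=5,j=3): S=86.4279, (K−S)⁺=22.6221, hold=22.2663 ⇒ V=22.6221 exercise | (k=5,j=4): S=108.5775, (K−S)⁺=0.4725, hold=6.2413 ⇒ V=6.2413 continue | (k=5,j=5): S=136.4037, (K−S)⁺=0.0000, hold=0.0000 ⇒ V=0.0000 continue  boundary S*=86.4279
step 4: (k=4,j=0): S=48.8583, (K−S)⁺=60.1917, hold=59.8359 ⇒ V=60.1917 exercise | (k=4,j=1): S=61.3797, (K−S)⁺=47.6703, hold=47.3145 ⇒ V=47.6703 exercise | (k=4,j=2): S=77.1100, (K−S)⁺=31.9400, hold=31.5842 ⇒ V=31.9400 exercise | (k=4,j=3): S=96.8717, (K−S)⁺=12.1783, hold=14.6160 ⇒ V=14.6160 continue | (k=4,j=4): S=121.6979, (K−S)⁺=0.0000, hold=3.1986 ⇒ V=3.1986 continue  boundary S*=77.1100
step 3: (k=3,j=0): S=54.7623, (K−S)⁺=54.2877, hold=53.9319 ⇒ V=54.2877 exercise | (k=3,j=1): S=68.7967, (K−S)⁺=40.2533, hold=39.8975 ⇒ V=40.2533 exercise | (k=3,j=2): S=86.4279, (K−S)⁺=22.6221, hold=23.4468 ⇒ V=23.4468 continue | (k=3,j=3): S=108.5775, (K−S)⁺=0.4725, hold=9.0396 ⇒ V=9.0396 continue  boundary S*=68.7967
step 2: (k=2,j=0): S=61.3797, (K−S)⁺=47.6703, hold=47.3145 ⇒ V=47.6703 exercise | (k=2,j=1): S=77.1100, (K−S)⁺=31.9400, hold=31.9835 ⇒ V=31.9835 continue | (k=2,j=2): S=96.8717, (K−S)⁺=12.1783, hold=16.3937 ⇒ V=16.3937 continue  boundary S*=61.3797
step 1: (k=1,j=0): S=68.7967, (K−S)⁺=40.2533, hold=39.9186 ⇒ V=40.2533 exercise | (k=1,j=1): S=86.4279, (K−S)⁺=22.6221, hold=24.3299 ⇒ V=24.3299 continue  boundary S*=68.7967
step 0: (k=0,j=0): S=77.1100, (K−S)⁺=31.9400, hold=32.4112 ⇒ V=32.4112 continue  boundary S*=-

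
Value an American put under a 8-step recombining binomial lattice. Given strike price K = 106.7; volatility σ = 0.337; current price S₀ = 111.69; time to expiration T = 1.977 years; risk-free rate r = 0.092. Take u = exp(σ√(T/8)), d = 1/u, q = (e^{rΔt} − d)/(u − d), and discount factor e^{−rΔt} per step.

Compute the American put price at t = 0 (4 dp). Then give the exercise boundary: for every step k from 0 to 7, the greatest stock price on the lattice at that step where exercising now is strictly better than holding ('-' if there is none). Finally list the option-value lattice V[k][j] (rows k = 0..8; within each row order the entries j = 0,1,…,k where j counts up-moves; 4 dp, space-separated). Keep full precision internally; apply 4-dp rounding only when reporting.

Δt=0.24713, u=1.18238, d=0.84575, q=0.52653, disc=e^(-rΔt)=0.97752
k=8 terminal: V=max(K-S,0) → 77.4611 65.8234 49.5537 26.8084 0.0000 0.0000 0.0000 0.0000 0.0000
k=7: j=0 S=34.5715 intr=72.1285 cont=69.7300 V=72.1285[EX]; j=1 S=48.3316 intr=58.3684 cont=55.9699 V=58.3684[EX]; j=2 S=67.5685 intr=39.1315 cont=36.7330 V=39.1315[EX]; j=3 S=94.4621 intr=12.2379 cont=12.4077 V=12.4077[hold]; j=4 S=132.0599 intr=0.0000 cont=0.0000 V=0.0000[hold]; j=5 S=184.6223 intr=0.0000 cont=0.0000 V=0.0000[hold]; j=6 S=258.1056 intr=0.0000 cont=0.0000 V=0.0000[hold]; j=7 S=360.8367 intr=0.0000 cont=0.0000 V=0.0000[hold]  S*(7)=67.5685
k=6: j=0 S=40.8766 intr=65.8234 cont=63.4249 V=65.8234[EX]; j=1 S=57.1463 intr=49.5537 cont=47.1552 V=49.5537[EX]; j=2 S=79.8916 intr=26.8084 cont=24.4973 V=26.8084[EX]; j=3 S=111.6900 intr=0.0000 cont=5.7426 V=5.7426[hold]; j=4 S=156.1448 intr=0.0000 cont=0.0000 V=0.0000[hold]; j=5 S=218.2935 intr=0.0000 cont=0.0000 V=0.0000[hold]; j=6 S=305.1786 intr=0.0000 cont=0.0000 V=0.0000[hold]  S*(6)=79.8916
k=5: j=0 S=48.3316 intr=58.3684 cont=55.9699 V=58.3684[EX]; j=1 S=67.5685 intr=39.1315 cont=36.7330 V=39.1315[EX]; j=2 S=94.4621 intr=12.2379 cont=15.3634 V=15.3634[hold]; j=3 S=132.0599 intr=0.0000 cont=2.6579 V=2.6579[hold]; j=4 S=184.6223 intr=0.0000 cont=0.0000 V=0.0000[hold]; j=5 S=258.1056 intr=0.0000 cont=0.0000 V=0.0000[hold]  S*(5)=67.5685
k=4: j=0 S=57.1463 intr=49.5537 cont=47.1552 V=49.5537[EX]; j=1 S=79.8916 intr=26.8084 cont=26.0186 V=26.8084[EX]; j=2 S=111.6900 intr=0.0000 cont=8.4786 V=8.4786[hold]; j=3 S=156.1448 intr=0.0000 cont=1.2301 V=1.2301[hold]; j=4 S=218.2935 intr=0.0000 cont=0.0000 V=0.0000[hold]  S*(4)=79.8916
k=3: j=0 S=67.5685 intr=39.1315 cont=36.7330 V=39.1315[EX]; j=1 S=94.4621 intr=12.2379 cont=16.7716 V=16.7716[hold]; j=2 S=132.0599 intr=0.0000 cont=4.5573 V=4.5573[hold]; j=3 S=184.6223 intr=0.0000 cont=0.5693 V=0.5693[hold]  S*(3)=67.5685
k=2: j=0 S=79.8916 intr=26.8084 cont=26.7434 V=26.8084[EX]; j=1 S=111.6900 intr=0.0000 cont=10.1079 V=10.1079[hold]; j=2 S=156.1448 intr=0.0000 cont=2.4023 V=2.4023[hold]  S*(2)=79.8916
k=1: j=0 S=94.4621 intr=12.2379 cont=17.6102 V=17.6102[hold]; j=1 S=132.0599 intr=0.0000 cont=5.9147 V=5.9147[hold]  S*(1)=-
k=0: j=0 S=111.6900 intr=0.0000 cont=11.1947 V=11.1947[hold]  S*(0)=-

price = 11.1947
boundary = - - 79.8916 67.5685 79.8916 67.5685 79.8916 67.5685
tree:
11.1947
17.6102 5.9147
26.8084 10.1079 2.4023
39.1315 16.7716 4.5573 0.5693
49.5537 26.8084 8.4786 1.2301 0.0000
58.3684 39.1315 15.3634 2.6579 0.0000 0.0000
65.8234 49.5537 26.8084 5.7426 0.0000 0.0000 0.0000
72.1285 58.3684 39.1315 12.4077 0.0000 0.0000 0.0000 0.0000
77.4611 65.8234 49.5537 26.8084 0.0000 0.0000 0.0000 0.0000 0.0000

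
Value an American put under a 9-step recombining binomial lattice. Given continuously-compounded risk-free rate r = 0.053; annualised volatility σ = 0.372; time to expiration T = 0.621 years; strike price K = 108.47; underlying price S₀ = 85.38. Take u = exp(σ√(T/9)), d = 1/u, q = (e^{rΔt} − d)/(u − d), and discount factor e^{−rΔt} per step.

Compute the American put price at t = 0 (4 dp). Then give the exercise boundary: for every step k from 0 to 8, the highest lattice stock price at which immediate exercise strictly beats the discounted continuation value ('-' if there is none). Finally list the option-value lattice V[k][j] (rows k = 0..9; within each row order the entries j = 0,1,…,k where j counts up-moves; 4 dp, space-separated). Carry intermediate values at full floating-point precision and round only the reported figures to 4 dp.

Δt=0.06900  u=1.10265  d=0.90691  q=0.49431  discount=0.99635
step 9 (expiry): payoffs max(K−S,0) = 73.0363 65.3884 56.0897 44.7841 31.0384 14.3257 0.0000 0.0000 0.0000 0.0000
step 8: (k=8,j=0): S=39.0710, (K−S)⁺=69.3990, hold=69.0030 ⇒ V=69.3990 exercise | (k=8,j=1): S=47.5040, (K−S)⁺=60.9660, hold=60.5701 ⇒ V=60.9660 exercise | (k=8,j=2): S=57.7571, (K−S)⁺=50.7129, hold=50.3170 ⇒ V=50.7129 exercise | (k=8,j=3): S=70.2232, (K−S)⁺=38.2468, hold=37.8508 ⇒ V=38.2468 exercise | (k=8,j=4): S=85.3800, (K−S)⁺=23.0900, hold=22.6940 ⇒ V=23.0900 exercise | (k=8,j=5): S=103.8082, (K−S)⁺=4.6618, hold=7.2180 ⇒ V=7.2180 continue | (k=8,j=6): S=126.2138, (K−S)⁺=0.0000, hold=0.0000 ⇒ V=0.0000 continue | (k=8,j=7): S=153.4555, (K−S)⁺=0.0000, hold=0.0000 ⇒ V=0.0000 continue | (k=8,j=8): S=186.5768, (K−S)⁺=0.0000, hold=0.0000 ⇒ V=0.0000 continue  boundary S*=85.3800
step 7: (k=7,j=0): S=43.0816, (K−S)⁺=65.3884, hold=64.9924 ⇒ V=65.3884 exercise | (k=7,j=1): S=52.3803, (K−S)⁺=56.0897, hold=55.6938 ⇒ V=56.0897 exercise | (k=7,j=2): S=63.6859, (K−S)⁺=44.7841, hold=44.3882 ⇒ V=44.7841 exercise | (k=7,j=3): S=77.4316, (K−S)⁺=31.0384, hold=30.6424 ⇒ V=31.0384 exercise | (k=7,j=4): S=94.1443, (K−S)⁺=14.3257, hold=15.1887 ⇒ V=15.1887 continue | (k=7,j=5): S=114.4641, (K−S)⁺=0.0000, hold=3.6368 ⇒ V=3.6368 continue | (k=7,j=6): S=139.1697, (K−S)⁺=0.0000, hold=0.0000 ⇒ V=0.0000 continue | (k=7,j=7): S=169.2077, (K−S)⁺=0.0000, hold=0.0000 ⇒ V=0.0000 continue  boundary S*=77.4316
step 6: (k=6,j=0): S=47.5040, (K−S)⁺=60.9660, hold=60.5701 ⇒ V=60.9660 exercise | (k=6,j=1): S=57.7571, (K−S)⁺=50.7129, hold=50.3170 ⇒ V=50.7129 exercise | (k=6,j=2): S=70.2232, (K−S)⁺=38.2468, hold=37.8508 ⇒ V=38.2468 exercise | (k=6,j=3): S=85.3800, (K−S)⁺=23.0900, hold=23.1191 ⇒ V=23.1191 continue | (k=6,j=4): S=103.8082, (K−S)⁺=4.6618, hold=9.4439 ⇒ V=9.4439 continue | (k=6,j=5): S=126.2138, (K−S)⁺=0.0000, hold=1.8324 ⇒ V=1.8324 continue | (k=6,j=6): S=153.4555, (K−S)⁺=0.0000, hold=0.0000 ⇒ V=0.0000 continue  boundary S*=70.2232
step 5: (k=5,j=0): S=52.3803, (K−S)⁺=56.0897, hold=55.6938 ⇒ V=56.0897 exercise | (k=5,j=1): S=63.6859, (K−S)⁺=44.7841, hold=44.3882 ⇒ V=44.7841 exercise | (k=5,j=2): S=77.4316, (K−S)⁺=31.0384, hold=30.6567 ⇒ V=31.0384 exercise | (k=5,j=3): S=94.1443, (K−S)⁺=14.3257, hold=16.2996 ⇒ V=16.2996 continue | (k=5,j=4): S=114.4641, (K−S)⁺=0.0000, hold=5.6607 ⇒ V=5.6607 continue | (k=5,j=5): S=139.1697, (K−S)⁺=0.0000, hold=0.9232 ⇒ V=0.9232 continue  boundary S*=77.4316
step 4: (k=4,j=0): S=57.7571, (K−S)⁺=50.7129, hold=50.3170 ⇒ V=50.7129 exercise | (k=4,j=1): S=70.2232, (K−S)⁺=38.2468, hold=37.8508 ⇒ V=38.2468 exercise | (k=4,j=2): S=85.3800, (K−S)⁺=23.0900, hold=23.6662 ⇒ V=23.6662 continue | (k=4,j=3): S=103.8082, (K−S)⁺=4.6618, hold=11.0004 ⇒ V=11.0004 continue | (k=4,j=4): S=126.2138, (K−S)⁺=0.0000, hold=3.3068 ⇒ V=3.3068 continue  boundary S*=70.2232
step 3: (k=3,j=0): S=63.6859, (K−S)⁺=44.7841, hold=44.3882 ⇒ V=44.7841 exercise | (k=3,j=1): S=77.4316, (K−S)⁺=31.0384, hold=30.9262 ⇒ V=31.0384 exercise | (k=3,j=2): S=94.1443, (K−S)⁺=14.3257, hold=17.3419 ⇒ V=17.3419 continue | (k=3,j=3): S=114.4641, (K−S)⁺=0.0000, hold=7.1712 ⇒ V=7.1712 continue  boundary S*=77.4316
step 2: (k=2,j=0): S=70.2232, (K−S)⁺=38.2468, hold=37.8508 ⇒ V=38.2468 exercise | (k=2,j=1): S=85.3800, (K−S)⁺=23.0900, hold=24.1795 ⇒ V=24.1795 continue | (k=2,j=2): S=103.8082, (K−S)⁺=4.6618, hold=12.2695 ⇒ V=12.2695 continue  boundary S*=70.2232
step 1: (k=1,j=0): S=77.4316, (K−S)⁺=31.0384, hold=31.1790 ⇒ V=31.1790 continue | (k=1,j=1): S=94.1443, (K−S)⁺=14.3257, hold=18.2255 ⇒ V=18.2255 continue  boundary S*=-
step 0: (k=0,j=0): S=85.3800, (K−S)⁺=23.0900, hold=24.6856 ⇒ V=24.6856 continue  boundary S*=-

price = 24.6856
boundary = - - 70.2232 77.4316 70.2232 77.4316 70.2232 77.4316 85.3800
tree:
24.6856
31.1790 18.2255
38.2468 24.1795 12.2695
44.7841 31.0384 17.3419 7.1712
50.7129 38.2468 23.6662 11.0004 3.3068
56.0897 44.7841 31.0384 16.2996 5.6607 0.9232
60.9660 50.7129 38.2468 23.1191 9.4439 1.8324 0.0000
65.3884 56.0897 44.7841 31.0384 15.1887 3.6368 0.0000 0.0000
69.3990 60.9660 50.7129 38.2468 23.0900 7.2180 0.0000 0.0000 0.0000
73.0363 65.3884 56.0897 44.7841 31.0384 14.3257 0.0000 0.0000 0.0000 0.0000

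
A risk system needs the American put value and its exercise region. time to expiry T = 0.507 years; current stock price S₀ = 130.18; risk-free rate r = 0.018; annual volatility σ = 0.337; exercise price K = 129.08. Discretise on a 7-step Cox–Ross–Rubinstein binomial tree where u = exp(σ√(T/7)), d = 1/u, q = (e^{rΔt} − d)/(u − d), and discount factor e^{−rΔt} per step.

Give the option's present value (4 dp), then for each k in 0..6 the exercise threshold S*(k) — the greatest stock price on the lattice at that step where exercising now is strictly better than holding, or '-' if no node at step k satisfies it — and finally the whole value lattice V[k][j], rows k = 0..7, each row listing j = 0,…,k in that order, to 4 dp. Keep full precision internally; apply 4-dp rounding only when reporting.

params: Δt=0.07243 u=1.09494 d=0.91330 q=0.48452 e^(-rΔt)=0.99870
t_7 payoffs: 60.0838 46.3616 29.9103 10.1871 0.0000 0.0000 0.0000 0.0000
t_6: node(6,0) S=75.5463 payoff=53.5337 vs cont=53.3655 → 53.5337 [stop]  node(6,1) S=90.5713 payoff=38.5087 vs cont=38.3406 → 38.5087 [stop]  node(6,2) S=108.5844 payoff=20.4956 vs cont=20.3275 → 20.4956 [stop]  node(6,3) S=130.1800 payoff=0.0000 vs cont=5.2444 → 5.2444 [wait]  node(6,4) S=156.0706 payoff=0.0000 vs cont=0.0000 → 0.0000 [wait]  node(6,5) S=187.1105 payoff=0.0000 vs cont=0.0000 → 0.0000 [wait]  node(6,6) S=224.3237 payoff=0.0000 vs cont=0.0000 → 0.0000 [wait]  ⇒ S*(6)=108.5844
t_5: node(5,0) S=82.7184 payoff=46.3616 vs cont=46.1935 → 46.3616 [stop]  node(5,1) S=99.1697 payoff=29.9103 vs cont=29.7422 → 29.9103 [stop]  node(5,2) S=118.8929 payoff=10.1871 vs cont=13.0890 → 13.0890 [wait]  node(5,3) S=142.5387 payoff=0.0000 vs cont=2.6998 → 2.6998 [wait]  node(5,4) S=170.8873 payoff=0.0000 vs cont=0.0000 → 0.0000 [wait]  node(5,5) S=204.8739 payoff=0.0000 vs cont=0.0000 → 0.0000 [wait]  ⇒ S*(5)=99.1697
t_4: node(4,0) S=90.5713 payoff=38.5087 vs cont=38.3406 → 38.5087 [stop]  node(4,1) S=108.5844 payoff=20.4956 vs cont=21.7316 → 21.7316 [wait]  node(4,2) S=130.1800 payoff=0.0000 vs cont=8.0447 → 8.0447 [wait]  node(4,3) S=156.0706 payoff=0.0000 vs cont=1.3899 → 1.3899 [wait]  node(4,4) S=187.1105 payoff=0.0000 vs cont=0.0000 → 0.0000 [wait]  ⇒ S*(4)=90.5713
t_3: node(3,0) S=99.1697 payoff=29.9103 vs cont=30.3403 → 30.3403 [wait]  node(3,1) S=118.8929 payoff=10.1871 vs cont=15.0803 → 15.0803 [wait]  node(3,2) S=142.5387 payoff=0.0000 vs cont=4.8140 → 4.8140 [wait]  node(3,3) S=170.8873 payoff=0.0000 vs cont=0.7155 → 0.7155 [wait]  ⇒ S*(3)=-
t_2: node(2,0) S=108.5844 payoff=20.4956 vs cont=22.9165 → 22.9165 [wait]  node(2,1) S=130.1800 payoff=0.0000 vs cont=10.0929 → 10.0929 [wait]  node(2,2) S=156.0706 payoff=0.0000 vs cont=2.8245 → 2.8245 [wait]  ⇒ S*(2)=-
t_1: node(1,0) S=118.8929 payoff=10.1871 vs cont=16.6814 → 16.6814 [wait]  node(1,1) S=142.5387 payoff=0.0000 vs cont=6.5626 → 6.5626 [wait]  ⇒ S*(1)=-
t_0: node(0,0) S=130.1800 payoff=0.0000 vs cont=11.7633 → 11.7633 [wait]  ⇒ S*(0)=-

price = 11.7633
boundary = - - - - 90.5713 99.1697 108.5844
tree:
11.7633
16.6814 6.5626
22.9165 10.0929 2.8245
30.3403 15.0803 4.8140 0.7155
38.5087 21.7316 8.0447 1.3899 0.0000
46.3616 29.9103 13.0890 2.6998 0.0000 0.0000
53.5337 38.5087 20.4956 5.2444 0.0000 0.0000 0.0000
60.0838 46.3616 29.9103 10.1871 0.0000 0.0000 0.0000 0.0000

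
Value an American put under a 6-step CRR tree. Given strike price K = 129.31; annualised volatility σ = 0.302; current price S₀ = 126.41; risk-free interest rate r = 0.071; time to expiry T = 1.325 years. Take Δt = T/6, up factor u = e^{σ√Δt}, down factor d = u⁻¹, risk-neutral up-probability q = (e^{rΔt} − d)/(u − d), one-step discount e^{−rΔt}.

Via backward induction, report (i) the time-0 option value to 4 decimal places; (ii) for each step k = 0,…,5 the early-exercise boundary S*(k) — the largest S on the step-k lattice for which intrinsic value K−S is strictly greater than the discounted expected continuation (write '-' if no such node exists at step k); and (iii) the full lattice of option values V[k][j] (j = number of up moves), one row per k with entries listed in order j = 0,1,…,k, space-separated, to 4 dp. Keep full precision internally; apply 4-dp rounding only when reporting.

Δt=0.22083  u=1.15248  d=0.86769  q=0.52007  discount=0.98444
step 6 (expiry): payoffs max(K−S,0) = 75.3621 57.6555 34.1373 2.9000 0.0000 0.0000 0.0000
step 5: (k=5,j=0): S=62.1740, (K−S)⁺=67.1360, hold=65.1243 ⇒ V=67.1360 exercise | (k=5,j=1): S=82.5806, (K−S)⁺=46.7294, hold=44.7177 ⇒ V=46.7294 exercise | (k=5,j=2): S=109.6849, (K−S)⁺=19.6251, hold=17.6134 ⇒ V=19.6251 exercise | (k=5,j=3): S=145.6854, (K−S)⁺=0.0000, hold=1.3701 ⇒ V=1.3701 continue | (k=5,j=4): S=193.5017, (K−S)⁺=0.0000, hold=0.0000 ⇒ V=0.0000 continue | (k=5,j=5): S=257.0122, (K−S)⁺=0.0000, hold=0.0000 ⇒ V=0.0000 continue  boundary S*=109.6849
step 4: (k=4,j=0): S=71.6545, (K−S)⁺=57.6555, hold=55.6438 ⇒ V=57.6555 exercise | (k=4,j=1): S=95.1727, (K−S)⁺=34.1373, hold=32.1256 ⇒ V=34.1373 exercise | (k=4,j=2): S=126.4100, (K−S)⁺=2.9000, hold=9.9736 ⇒ V=9.9736 continue | (k=4,j=3): S=167.8999, (K−S)⁺=0.0000, hold=0.6473 ⇒ V=0.6473 continue | (k=4,j=4): S=223.0074, (K−S)⁺=0.0000, hold=0.0000 ⇒ V=0.0000 continue  boundary S*=95.1727
step 3: (k=3,j=0): S=82.5806, (K−S)⁺=46.7294, hold=44.7177 ⇒ V=46.7294 exercise | (k=3,j=1): S=109.6849, (K−S)⁺=19.6251, hold=21.2350 ⇒ V=21.2350 continue | (k=3,j=2): S=145.6854, (K−S)⁺=0.0000, hold=5.0436 ⇒ V=5.0436 continue | (k=3,j=3): S=193.5017, (K−S)⁺=0.0000, hold=0.3058 ⇒ V=0.3058 continue  boundary S*=82.5806
step 2: (k=2,j=0): S=95.1727, (K−S)⁺=34.1373, hold=32.9498 ⇒ V=34.1373 exercise | (k=2,j=1): S=126.4100, (K−S)⁺=2.9000, hold=12.6150 ⇒ V=12.6150 continue | (k=2,j=2): S=167.8999, (K−S)⁺=0.0000, hold=2.5395 ⇒ V=2.5395 continue  boundary S*=95.1727
step 1: (k=1,j=0): S=109.6849, (K−S)⁺=19.6251, hold=22.5873 ⇒ V=22.5873 continue | (k=1,j=1): S=145.6854, (K−S)⁺=0.0000, hold=7.2603 ⇒ V=7.2603 continue  boundary S*=-
step 0: (k=0,j=0): S=126.4100, (K−S)⁺=2.9000, hold=14.3888 ⇒ V=14.3888 continue  boundary S*=-

price = 14.3888
boundary = - - 95.1727 82.5806 95.1727 109.6849
tree:
14.3888
22.5873 7.2603
34.1373 12.6150 2.5395
46.7294 21.2350 5.0436 0.3058
57.6555 34.1373 9.9736 0.6473 0.0000
67.1360 46.7294 19.6251 1.3701 0.0000 0.0000
75.3621 57.6555 34.1373 2.9000 0.0000 0.0000 0.0000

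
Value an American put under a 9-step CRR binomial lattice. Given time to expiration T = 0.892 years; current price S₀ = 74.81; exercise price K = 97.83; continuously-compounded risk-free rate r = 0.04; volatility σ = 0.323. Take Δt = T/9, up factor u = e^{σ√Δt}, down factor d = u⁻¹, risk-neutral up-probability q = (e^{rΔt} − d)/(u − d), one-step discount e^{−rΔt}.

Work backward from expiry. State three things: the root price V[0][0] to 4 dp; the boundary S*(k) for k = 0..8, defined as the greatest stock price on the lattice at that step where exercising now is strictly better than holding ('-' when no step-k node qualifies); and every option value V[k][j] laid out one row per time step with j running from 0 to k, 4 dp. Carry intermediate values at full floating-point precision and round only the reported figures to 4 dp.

price = 24.0819
boundary = - 67.5768 61.0430 67.5768 61.0430 67.5768 74.8100 67.5768 74.8100
tree:
24.0819
30.2532 17.9568
36.7870 23.6986 12.2223
42.6891 30.2532 17.1779 7.2465
48.0205 36.7870 23.2778 11.0704 3.3896
52.8365 42.6891 30.2532 16.3229 5.7813 0.9679
57.1868 48.0205 36.7870 23.0200 9.5971 1.9208 0.0000
61.1165 52.8365 42.6891 30.2532 15.3228 3.8119 0.0000 0.0000
64.6662 57.1868 48.0205 36.7870 23.0200 7.5648 0.0000 0.0000 0.0000
67.8727 61.1165 52.8365 42.6891 30.2532 15.0126 0.0000 0.0000 0.0000 0.0000

Δt=0.09911, u=1.10704, d=0.90331, q=0.49410, disc=e^(-rΔt)=0.99604
k=9 terminal: V=max(K-S,0) → 67.8727 61.1165 52.8365 42.6891 30.2532 15.0126 0.0000 0.0000 0.0000 0.0000
k=8: j=0 S=33.1638 intr=64.6662 cont=64.2791 V=64.6662[EX]; j=1 S=40.6432 intr=57.1868 cont=56.7997 V=57.1868[EX]; j=2 S=49.8095 intr=48.0205 cont=47.6335 V=48.0205[EX]; j=3 S=61.0430 intr=36.7870 cont=36.3999 V=36.7870[EX]; j=4 S=74.8100 intr=23.0200 cont=22.6329 V=23.0200[EX]; j=5 S=91.6819 intr=6.1481 cont=7.5648 V=7.5648[hold]; j=6 S=112.3589 intr=0.0000 cont=0.0000 V=0.0000[hold]; j=7 S=137.6991 intr=0.0000 cont=0.0000 V=0.0000[hold]; j=8 S=168.7544 intr=0.0000 cont=0.0000 V=0.0000[hold]  S*(8)=74.8100
k=7: j=0 S=36.7135 intr=61.1165 cont=60.7294 V=61.1165[EX]; j=1 S=44.9935 intr=52.8365 cont=52.4494 V=52.8365[EX]; j=2 S=55.1409 intr=42.6891 cont=42.3020 V=42.6891[EX]; j=3 S=67.5768 intr=30.2532 cont=29.8661 V=30.2532[EX]; j=4 S=82.8174 intr=15.0126 cont=15.3228 V=15.3228[hold]; j=5 S=101.4952 intr=0.0000 cont=3.8119 V=3.8119[hold]; j=6 S=124.3854 intr=0.0000 cont=0.0000 V=0.0000[hold]; j=7 S=152.4380 intr=0.0000 cont=0.0000 V=0.0000[hold]  S*(7)=67.5768
k=6: j=0 S=40.6432 intr=57.1868 cont=56.7997 V=57.1868[EX]; j=1 S=49.8095 intr=48.0205 cont=47.6335 V=48.0205[EX]; j=2 S=61.0430 intr=36.7870 cont=36.3999 V=36.7870[EX]; j=3 S=74.8100 intr=23.0200 cont=22.7856 V=23.0200[EX]; j=4 S=91.6819 intr=6.1481 cont=9.5971 V=9.5971[hold]; j=5 S=112.3589 intr=0.0000 cont=1.9208 V=1.9208[hold]; j=6 S=137.6991 intr=0.0000 cont=0.0000 V=0.0000[hold]  S*(6)=74.8100
k=5: j=0 S=44.9935 intr=52.8365 cont=52.4494 V=52.8365[EX]; j=1 S=55.1409 intr=42.6891 cont=42.3020 V=42.6891[EX]; j=2 S=67.5768 intr=30.2532 cont=29.8661 V=30.2532[EX]; j=3 S=82.8174 intr=15.0126 cont=16.3229 V=16.3229[hold]; j=4 S=101.4952 intr=0.0000 cont=5.7813 V=5.7813[hold]; j=5 S=124.3854 intr=0.0000 cont=0.9679 V=0.9679[hold]  S*(5)=67.5768
k=4: j=0 S=49.8095 intr=48.0205 cont=47.6335 V=48.0205[EX]; j=1 S=61.0430 intr=36.7870 cont=36.3999 V=36.7870[EX]; j=2 S=74.8100 intr=23.0200 cont=23.2778 V=23.2778[hold]; j=3 S=91.6819 intr=6.1481 cont=11.0704 V=11.0704[hold]; j=4 S=112.3589 intr=0.0000 cont=3.3896 V=3.3896[hold]  S*(4)=61.0430
k=3: j=0 S=55.1409 intr=42.6891 cont=42.3020 V=42.6891[EX]; j=1 S=67.5768 intr=30.2532 cont=29.9930 V=30.2532[EX]; j=2 S=82.8174 intr=15.0126 cont=17.1779 V=17.1779[hold]; j=3 S=101.4952 intr=0.0000 cont=7.2465 V=7.2465[hold]  S*(3)=67.5768
k=2: j=0 S=61.0430 intr=36.7870 cont=36.3999 V=36.7870[EX]; j=1 S=74.8100 intr=23.0200 cont=23.6986 V=23.6986[hold]; j=2 S=91.6819 intr=6.1481 cont=12.2223 V=12.2223[hold]  S*(2)=61.0430
k=1: j=0 S=67.5768 intr=30.2532 cont=30.2001 V=30.2532[EX]; j=1 S=82.8174 intr=15.0126 cont=17.9568 V=17.9568[hold]  S*(1)=67.5768
k=0: j=0 S=74.8100 intr=23.0200 cont=24.0819 V=24.0819[hold]  S*(0)=-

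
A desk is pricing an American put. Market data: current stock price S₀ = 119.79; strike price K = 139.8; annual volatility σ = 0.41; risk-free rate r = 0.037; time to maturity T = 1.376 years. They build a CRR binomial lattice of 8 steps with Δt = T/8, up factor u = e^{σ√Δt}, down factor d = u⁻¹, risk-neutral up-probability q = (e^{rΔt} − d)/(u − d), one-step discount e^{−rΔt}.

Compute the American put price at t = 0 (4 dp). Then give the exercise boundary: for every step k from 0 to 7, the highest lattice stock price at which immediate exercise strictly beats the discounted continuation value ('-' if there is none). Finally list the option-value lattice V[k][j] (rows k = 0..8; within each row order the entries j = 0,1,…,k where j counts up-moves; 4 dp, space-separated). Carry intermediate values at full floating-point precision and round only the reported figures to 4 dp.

params: Δt=0.17200 u=1.18535 d=0.84363 q=0.47628 e^(-rΔt)=0.99366
t_8 payoffs: 109.0642 96.6144 79.1218 54.5437 20.0100 0.0000 0.0000 0.0000 0.0000
t_7: node(7,0) S=36.4328 payoff=103.3672 vs cont=102.4804 → 103.3672 [stop]  node(7,1) S=51.1901 payoff=88.6099 vs cont=87.7230 → 88.6099 [stop]  node(7,2) S=71.9250 payoff=67.8750 vs cont=66.9881 → 67.8750 [stop]  node(7,3) S=101.0587 payoff=38.7413 vs cont=37.8545 → 38.7413 [stop]  node(7,4) S=141.9932 payoff=0.0000 vs cont=10.4132 → 10.4132 [wait]  node(7,5) S=199.5085 payoff=0.0000 vs cont=0.0000 → 0.0000 [wait]  node(7,6) S=280.3207 payoff=0.0000 vs cont=0.0000 → 0.0000 [wait]  node(7,7) S=393.8665 payoff=0.0000 vs cont=0.0000 → 0.0000 [wait]  ⇒ S*(7)=101.0587
t_6: node(6,0) S=43.1856 payoff=96.6144 vs cont=95.7275 → 96.6144 [stop]  node(6,1) S=60.6782 payoff=79.1218 vs cont=78.2349 → 79.1218 [stop]  node(6,2) S=85.2563 payoff=54.5437 vs cont=53.6568 → 54.5437 [stop]  node(6,3) S=119.7900 payoff=20.0100 vs cont=25.0892 → 25.0892 [wait]  node(6,4) S=168.3117 payoff=0.0000 vs cont=5.4191 → 5.4191 [wait]  node(6,5) S=236.4875 payoff=0.0000 vs cont=0.0000 → 0.0000 [wait]  node(6,6) S=332.2784 payoff=0.0000 vs cont=0.0000 → 0.0000 [wait]  ⇒ S*(6)=85.2563
t_5: node(5,0) S=51.1901 payoff=88.6099 vs cont=87.7230 → 88.6099 [stop]  node(5,1) S=71.9250 payoff=67.8750 vs cont=66.9881 → 67.8750 [stop]  node(5,2) S=101.0587 payoff=38.7413 vs cont=40.2582 → 40.2582 [wait]  node(5,3) S=141.9932 payoff=0.0000 vs cont=15.6211 → 15.6211 [wait]  node(5,4) S=199.5085 payoff=0.0000 vs cont=2.8201 → 2.8201 [wait]  node(5,5) S=280.3207 payoff=0.0000 vs cont=0.0000 → 0.0000 [wait]  ⇒ S*(5)=71.9250
t_4: node(4,0) S=60.6782 payoff=79.1218 vs cont=78.2349 → 79.1218 [stop]  node(4,1) S=85.2563 payoff=54.5437 vs cont=54.3747 → 54.5437 [stop]  node(4,2) S=119.7900 payoff=20.0100 vs cont=28.3432 → 28.3432 [wait]  node(4,3) S=168.3117 payoff=0.0000 vs cont=9.4639 → 9.4639 [wait]  node(4,4) S=236.4875 payoff=0.0000 vs cont=1.4676 → 1.4676 [wait]  ⇒ S*(4)=85.2563
t_3: node(3,0) S=71.9250 payoff=67.8750 vs cont=66.9881 → 67.8750 [stop]  node(3,1) S=101.0587 payoff=38.7413 vs cont=41.7982 → 41.7982 [wait]  node(3,2) S=141.9932 payoff=0.0000 vs cont=19.2287 → 19.2287 [wait]  node(3,3) S=199.5085 payoff=0.0000 vs cont=5.6196 → 5.6196 [wait]  ⇒ S*(3)=71.9250
t_2: node(2,0) S=85.2563 payoff=54.5437 vs cont=55.1035 → 55.1035 [wait]  node(2,1) S=119.7900 payoff=20.0100 vs cont=30.8519 → 30.8519 [wait]  node(2,2) S=168.3117 payoff=0.0000 vs cont=12.6661 → 12.6661 [wait]  ⇒ S*(2)=-
t_1: node(1,0) S=101.0587 payoff=38.7413 vs cont=43.2768 → 43.2768 [wait]  node(1,1) S=141.9932 payoff=0.0000 vs cont=22.0497 → 22.0497 [wait]  ⇒ S*(1)=-
t_0: node(0,0) S=119.7900 payoff=20.0100 vs cont=32.9564 → 32.9564 [wait]  ⇒ S*(0)=-

price = 32.9564
boundary = - - - 71.9250 85.2563 71.9250 85.2563 101.0587
tree:
32.9564
43.2768 22.0497
55.1035 30.8519 12.6661
67.8750 41.7982 19.2287 5.6196
79.1218 54.5437 28.3432 9.4639 1.4676
88.6099 67.8750 40.2582 15.6211 2.8201 0.0000
96.6144 79.1218 54.5437 25.0892 5.4191 0.0000 0.0000
103.3672 88.6099 67.8750 38.7413 10.4132 0.0000 0.0000 0.0000
109.0642 96.6144 79.1218 54.5437 20.0100 0.0000 0.0000 0.0000 0.0000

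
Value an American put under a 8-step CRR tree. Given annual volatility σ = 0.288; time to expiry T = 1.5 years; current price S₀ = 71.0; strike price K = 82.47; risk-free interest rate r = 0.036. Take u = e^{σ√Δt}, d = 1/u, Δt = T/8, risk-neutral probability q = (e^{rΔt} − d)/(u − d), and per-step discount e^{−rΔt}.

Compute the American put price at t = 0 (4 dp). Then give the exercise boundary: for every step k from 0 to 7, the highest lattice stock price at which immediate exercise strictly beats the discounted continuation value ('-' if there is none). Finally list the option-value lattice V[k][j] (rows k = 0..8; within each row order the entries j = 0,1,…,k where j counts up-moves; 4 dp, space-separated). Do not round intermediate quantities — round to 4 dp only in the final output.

Δt=0.18750, u=1.13282, d=0.88275, q=0.49595, disc=e^(-rΔt)=0.99327
k=8 terminal: V=max(K-S,0) → 56.2894 48.8731 39.3559 27.1428 11.4700 0.0000 0.0000 0.0000 0.0000
k=7: j=0 S=29.6578 intr=52.8122 cont=52.2574 V=52.8122[EX]; j=1 S=38.0592 intr=44.4108 cont=43.8560 V=44.4108[EX]; j=2 S=48.8404 intr=33.6296 cont=33.0748 V=33.6296[EX]; j=3 S=62.6756 intr=19.7944 cont=19.2396 V=19.7944[EX]; j=4 S=80.4300 intr=2.0400 cont=5.7426 V=5.7426[hold]; j=5 S=103.2138 intr=0.0000 cont=0.0000 V=0.0000[hold]; j=6 S=132.4517 intr=0.0000 cont=0.0000 V=0.0000[hold]; j=7 S=169.9720 intr=0.0000 cont=0.0000 V=0.0000[hold]  S*(7)=62.6756
k=6: j=0 S=33.5969 intr=48.8731 cont=48.3183 V=48.8731[EX]; j=1 S=43.1141 intr=39.3559 cont=38.8011 V=39.3559[EX]; j=2 S=55.3272 intr=27.1428 cont=26.5880 V=27.1428[EX]; j=3 S=71.0000 intr=11.4700 cont=12.7391 V=12.7391[hold]; j=4 S=91.1125 intr=0.0000 cont=2.8751 V=2.8751[hold]; j=5 S=116.9224 intr=0.0000 cont=0.0000 V=0.0000[hold]; j=6 S=150.0436 intr=0.0000 cont=0.0000 V=0.0000[hold]  S*(6)=55.3272
k=5: j=0 S=38.0592 intr=44.4108 cont=43.8560 V=44.4108[EX]; j=1 S=48.8404 intr=33.6296 cont=33.0748 V=33.6296[EX]; j=2 S=62.6756 intr=19.7944 cont=19.8648 V=19.8648[hold]; j=3 S=80.4300 intr=2.0400 cont=7.7943 V=7.7943[hold]; j=4 S=103.2138 intr=0.0000 cont=1.4394 V=1.4394[hold]; j=5 S=132.4517 intr=0.0000 cont=0.0000 V=0.0000[hold]  S*(5)=48.8404
k=4: j=0 S=43.1141 intr=39.3559 cont=38.8011 V=39.3559[EX]; j=1 S=55.3272 intr=27.1428 cont=26.6227 V=27.1428[EX]; j=2 S=71.0000 intr=11.4700 cont=13.7851 V=13.7851[hold]; j=3 S=91.1125 intr=0.0000 cont=4.6114 V=4.6114[hold]; j=4 S=116.9224 intr=0.0000 cont=0.7207 V=0.7207[hold]  S*(4)=55.3272
k=3: j=0 S=48.8404 intr=33.6296 cont=33.0748 V=33.6296[EX]; j=1 S=62.6756 intr=19.7944 cont=20.3800 V=20.3800[hold]; j=2 S=80.4300 intr=2.0400 cont=9.1733 V=9.1733[hold]; j=3 S=103.2138 intr=0.0000 cont=2.6638 V=2.6638[hold]  S*(3)=48.8404
k=2: j=0 S=55.3272 intr=27.1428 cont=26.8765 V=27.1428[EX]; j=1 S=71.0000 intr=11.4700 cont=14.7224 V=14.7224[hold]; j=2 S=91.1125 intr=0.0000 cont=5.9049 V=5.9049[hold]  S*(2)=55.3272
k=1: j=0 S=62.6756 intr=19.7944 cont=20.8418 V=20.8418[hold]; j=1 S=80.4300 intr=2.0400 cont=10.2797 V=10.2797[hold]  S*(1)=-
k=0: j=0 S=71.0000 intr=11.4700 cont=15.4986 V=15.4986[hold]  S*(0)=-

price = 15.4986
boundary = - - 55.3272 48.8404 55.3272 48.8404 55.3272 62.6756
tree:
15.4986
20.8418 10.2797
27.1428 14.7224 5.9049
33.6296 20.3800 9.1733 2.6638
39.3559 27.1428 13.7851 4.6114 0.7207
44.4108 33.6296 19.8648 7.7943 1.4394 0.0000
48.8731 39.3559 27.1428 12.7391 2.8751 0.0000 0.0000
52.8122 44.4108 33.6296 19.7944 5.7426 0.0000 0.0000 0.0000
56.2894 48.8731 39.3559 27.1428 11.4700 0.0000 0.0000 0.0000 0.0000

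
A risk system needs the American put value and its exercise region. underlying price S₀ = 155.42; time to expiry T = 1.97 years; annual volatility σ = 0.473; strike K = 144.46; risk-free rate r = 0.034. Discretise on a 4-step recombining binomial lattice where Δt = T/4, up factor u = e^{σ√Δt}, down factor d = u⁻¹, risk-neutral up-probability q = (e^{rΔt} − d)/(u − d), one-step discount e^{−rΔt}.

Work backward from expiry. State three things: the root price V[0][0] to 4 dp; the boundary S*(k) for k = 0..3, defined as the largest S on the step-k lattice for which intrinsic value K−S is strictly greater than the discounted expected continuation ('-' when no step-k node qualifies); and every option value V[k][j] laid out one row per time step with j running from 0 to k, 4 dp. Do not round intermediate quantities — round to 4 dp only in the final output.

price = 28.5877
boundary = - - 80.0174 57.4147
tree:
28.5877
43.7408 10.6054
64.4426 19.3527 0.0000
87.0453 35.3149 0.0000 0.0000
103.2634 64.4426 0.0000 0.0000 0.0000

Δt=0.49250  u=1.39367  d=0.71753  q=0.44274  discount=0.98339
step 4 (expiry): payoffs max(K−S,0) = 103.2634 64.4426 0.0000 0.0000 0.0000
step 3: (k=3,j=0): S=57.4147, (K−S)⁺=87.0453, hold=84.6465 ⇒ V=87.0453 exercise | (k=3,j=1): S=111.5182, (K−S)⁺=32.9418, hold=35.3149 ⇒ V=35.3149 continue | (k=3,j=2): S=216.6048, (K−S)⁺=0.0000, hold=0.0000 ⇒ V=0.0000 continue | (k=3,j=3): S=420.7176, (K−S)⁺=0.0000, hold=0.0000 ⇒ V=0.0000 continue  boundary S*=57.4147
step 2: (k=2,j=0): S=80.0174, (K−S)⁺=64.4426, hold=63.0770 ⇒ V=64.4426 exercise | (k=2,j=1): S=155.4200, (K−S)⁺=0.0000, hold=19.3527 ⇒ V=19.3527 continue | (k=2,j=2): S=301.8766, (K−S)⁺=0.0000, hold=0.0000 ⇒ V=0.0000 continue  boundary S*=80.0174
step 1: (k=1,j=0): S=111.5182, (K−S)⁺=32.9418, hold=43.7408 ⇒ V=43.7408 continue | (k=1,j=1): S=216.6048, (K−S)⁺=0.0000, hold=10.6054 ⇒ V=10.6054 continue  boundary S*=-
step 0: (k=0,j=0): S=155.4200, (K−S)⁺=0.0000, hold=28.5877 ⇒ V=28.5877 continue  boundary S*=-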